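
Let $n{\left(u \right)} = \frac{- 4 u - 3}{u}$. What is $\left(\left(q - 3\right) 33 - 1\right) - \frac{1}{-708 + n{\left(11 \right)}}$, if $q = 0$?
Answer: $- \frac{783489}{7835} \approx -99.999$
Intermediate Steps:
$n{\left(u \right)} = \frac{-3 - 4 u}{u}$
$\left(\left(q - 3\right) 33 - 1\right) - \frac{1}{-708 + n{\left(11 \right)}} = \left(\left(0 - 3\right) 33 - 1\right) - \frac{1}{-708 - \left(4 + \frac{3}{11}\right)} = \left(\left(-3\right) 33 - 1\right) - \frac{1}{-708 - \frac{47}{11}} = \left(-99 - 1\right) - \frac{1}{-708 - \frac{47}{11}} = -100 - \frac{1}{-708 - \frac{47}{11}} = -100 - \frac{1}{- \frac{7835}{11}} = -100 - - \frac{11}{7835} = -100 + \frac{11}{7835} = - \frac{783489}{7835}$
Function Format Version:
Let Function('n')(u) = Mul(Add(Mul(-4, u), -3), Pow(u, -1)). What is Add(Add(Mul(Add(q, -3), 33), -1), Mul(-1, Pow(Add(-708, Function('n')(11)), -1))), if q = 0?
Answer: Rational(-783489, 7835) ≈ -99.999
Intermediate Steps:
Function('n')(u) = Mul(Pow(u, -1), Add(-3, Mul(-4, u))) (Function('n')(u) = Mul(Add(-3, Mul(-4, u)), Pow(u, -1)) = Mul(Pow(u, -1), Add(-3, Mul(-4, u))))
Add(Add(Mul(Add(q, -3), 33), -1), Mul(-1, Pow(Add(-708, Function('n')(11)), -1))) = Add(Add(Mul(Add(0, -3), 33), -1), Mul(-1, Pow(Add(-708, Add(-4, Mul(-3, Pow(11, -1)))), -1))) = Add(Add(Mul(-3, 33), -1), Mul(-1, Pow(Add(-708, Add(-4, Mul(-3, Rational(1, 11)))), -1))) = Add(Add(-99, -1), Mul(-1, Pow(Add(-708, Add(-4, Rational(-3, 11))), -1))) = Add(-100, Mul(-1, Pow(Add(-708, Rational(-47, 11)), -1))) = Add(-100, Mul(-1, Pow(Rational(-7835, 11), -1))) = Add(-100, Mul(-1, Rational(-11, 7835))) = Add(-100, Rational(11, 7835)) = Rational(-783489, 7835)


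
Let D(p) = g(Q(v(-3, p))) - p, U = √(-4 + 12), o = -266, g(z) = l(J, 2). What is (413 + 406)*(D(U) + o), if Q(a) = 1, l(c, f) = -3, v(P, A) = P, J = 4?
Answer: -220311 - 1638*√2 ≈ -2.2263e+5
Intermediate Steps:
g(z) = -3
U = 2*√2 (U = √8 = 2*√2 ≈ 2.8284)
D(p) = -3 - p
(413 + 406)*(D(U) + o) = (413 + 406)*((-3 - 2*√2) - 266) = 819*((-3 - 2*√2) - 266) = 819*(-269 - 2*√2) = -220311 - 1638*√2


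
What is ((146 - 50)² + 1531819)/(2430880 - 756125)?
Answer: 308207/334951 ≈ 0.92016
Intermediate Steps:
((146 - 50)² + 1531819)/(2430880 - 756125) = (96² + 1531819)/1674755 = (9216 + 1531819)*(1/1674755) = 1541035*(1/1674755) = 308207/334951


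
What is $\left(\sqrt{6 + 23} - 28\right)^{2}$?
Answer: $\left(28 - \sqrt{29}\right)^{2} \approx 511.43$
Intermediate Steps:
$\left(\sqrt{6 + 23} - 28\right)^{2} = \left(\sqrt{29} - 28\right)^{2} = \left(-28 + \sqrt{29}\right)^{2}$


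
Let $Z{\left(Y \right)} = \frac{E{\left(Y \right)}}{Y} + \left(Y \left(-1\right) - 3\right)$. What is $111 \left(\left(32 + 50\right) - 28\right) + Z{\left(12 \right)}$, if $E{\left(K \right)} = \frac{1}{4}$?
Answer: $\frac{286993}{48} \approx 5979.0$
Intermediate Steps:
$E{\left(K \right)} = \frac{1}{4}$
$Z{\left(Y \right)} = -3 - Y + \frac{1}{4 Y}$ ($Z{\left(Y \right)} = \frac{1}{4 Y} + \left(Y \left(-1\right) - 3\right) = \frac{1}{4 Y} - \left(3 + Y\right) = -3 - Y + \frac{1}{4 Y}$)
$111 \left(\left(32 + 50\right) - 28\right) + Z{\left(12 \right)} = 111 \left(\left(32 + 50\right) - 28\right) - \left(15 - \frac{1}{48}\right) = 111 \left(82 - 28\right) - \frac{719}{48} = 111 \cdot 54 - \frac{719}{48} = 5994 - \frac{719}{48} = \frac{286993}{48}$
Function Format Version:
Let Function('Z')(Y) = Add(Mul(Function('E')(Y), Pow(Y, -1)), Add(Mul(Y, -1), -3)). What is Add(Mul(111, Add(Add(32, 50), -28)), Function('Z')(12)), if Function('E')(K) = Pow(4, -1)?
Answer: Rational(286993, 48) ≈ 5979.0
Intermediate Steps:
Function('E')(K) = Rational(1, 4)
Function('Z')(Y) = Add(-3, Mul(-1, Y), Mul(Rational(1, 4), Pow(Y, -1))) (Function('Z')(Y) = Add(Mul(Rational(1, 4), Pow(Y, -1)), Add(Mul(Y, -1), -3)) = Add(Mul(Rational(1, 4), Pow(Y, -1)), Add(Mul(-1, Y), -3)) = Add(Mul(Rational(1, 4), Pow(Y, -1)), Add(-3, Mul(-1, Y))) = Add(-3, Mul(-1, Y), Mul(Rational(1, 4), Pow(Y, -1))))
Add(Mul(111, Add(Add(32, 50), -28)), Function('Z')(12)) = Add(Mul(111, Add(Add(32, 50), -28)), Add(-3, Mul(-1, 12), Mul(Rational(1, 4), Pow(12, -1)))) = Add(Mul(111, Add(82, -28)), Add(-3, -12, Mul(Rational(1, 4), Rational(1, 12)))) = Add(Mul(111, 54), Add(-3, -12, Rational(1, 48))) = Add(5994, Rational(-719, 48)) = Rational(286993, 48)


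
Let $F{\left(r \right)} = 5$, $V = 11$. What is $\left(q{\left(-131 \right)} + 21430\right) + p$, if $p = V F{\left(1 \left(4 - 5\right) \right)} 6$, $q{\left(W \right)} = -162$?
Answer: $21598$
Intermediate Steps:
$p = 330$ ($p = 11 \cdot 5 \cdot 6 = 55 \cdot 6 = 330$)
$\left(q{\left(-131 \right)} + 21430\right) + p = \left(-162 + 21430\right) + 330 = 21268 + 330 = 21598$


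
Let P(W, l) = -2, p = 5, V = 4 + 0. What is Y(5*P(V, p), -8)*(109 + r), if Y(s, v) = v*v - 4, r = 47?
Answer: 9360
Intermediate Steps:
V = 4
Y(s, v) = -4 + v² (Y(s, v) = v² - 4 = -4 + v²)
Y(5*P(V, p), -8)*(109 + r) = (-4 + (-8)²)*(109 + 47) = (-4 + 64)*156 = 60*156 = 9360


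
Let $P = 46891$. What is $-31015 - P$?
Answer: $-77906$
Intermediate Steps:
$-31015 - P = -31015 - 46891 = -77906$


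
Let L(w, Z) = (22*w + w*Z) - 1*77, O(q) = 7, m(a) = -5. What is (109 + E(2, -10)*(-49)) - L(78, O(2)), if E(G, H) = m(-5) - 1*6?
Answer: -1537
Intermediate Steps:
E(G, H) = -11 (E(G, H) = -5 - 1*6 = -5 - 6 = -11)
L(w, Z) = -77 + 22*w + Z*w (L(w, Z) = (22*w + Z*w) - 77 = -77 + 22*w + Z*w)
(109 + E(2, -10)*(-49)) - L(78, O(2)) = (109 - 11*(-49)) - (-77 + 22*78 + 7*78) = (109 + 539) - (-77 + 1716 + 546) = 648 - 1*2185 = 648 - 2185 = -1537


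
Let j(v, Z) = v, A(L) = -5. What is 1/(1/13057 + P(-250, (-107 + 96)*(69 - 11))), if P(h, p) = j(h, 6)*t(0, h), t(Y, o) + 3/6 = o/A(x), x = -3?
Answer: -13057/161580374 ≈ -8.0808e-5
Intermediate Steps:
t(Y, o) = -1/2 - o/5 (t(Y, o) = -1/2 + o/(-5) = -1/2 + o*(-1/5) = -1/2 - o/5)
P(h, p) = h*(-1/2 - h/5)
1/(1/13057 + P(-250, (-107 + 96)*(69 - 11))) = 1/(1/13057 + (1/10)*(-250)*(-5 - 2*(-250))) = 1/(1/13057 + (1/10)*(-250)*(-5 + 500)) = 1/(1/13057 + (1/10)*(-250)*495) = 1/(1/13057 - 12375) = 1/(-161580374/13057) = -13057/161580374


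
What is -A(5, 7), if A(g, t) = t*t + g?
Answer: -54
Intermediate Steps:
A(g, t) = g + t² (A(g, t) = t² + g = g + t²)
-A(5, 7) = -(5 + 7²) = -(5 + 49) = -1*54 = -54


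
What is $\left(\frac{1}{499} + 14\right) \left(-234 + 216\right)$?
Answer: $- \frac{125766}{499} \approx -252.04$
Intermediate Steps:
$\left(\frac{1}{499} + 14\right) \left(-234 + 216\right) = \left(\frac{1}{499} + 14\right) \left(-18\right) = \frac{6987}{499} \left(-18\right) = - \frac{125766}{499}$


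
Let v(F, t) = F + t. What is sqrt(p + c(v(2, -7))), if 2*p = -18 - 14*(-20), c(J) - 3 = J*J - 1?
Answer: sqrt(158) ≈ 12.570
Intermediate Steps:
c(J) = 2 + J**2 (c(J) = 3 + (J*J - 1) = 3 + (J**2 - 1) = 3 + (-1 + J**2) = 2 + J**2)
p = 131 (p = (-18 - 14*(-20))/2 = (-18 + 280)/2 = (1/2)*262 = 131)
sqrt(p + c(v(2, -7))) = sqrt(131 + (2 + (2 - 7)**2)) = sqrt(131 + (2 + (-5)**2)) = sqrt(131 + (2 + 25)) = sqrt(131 + 27) = sqrt(158)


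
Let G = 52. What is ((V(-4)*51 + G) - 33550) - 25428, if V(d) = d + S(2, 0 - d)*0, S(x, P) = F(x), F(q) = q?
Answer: -59130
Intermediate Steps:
S(x, P) = x
V(d) = d (V(d) = d + 2*0 = d + 0 = d)
((V(-4)*51 + G) - 33550) - 25428 = ((-4*51 + 52) - 33550) - 25428 = ((-204 + 52) - 33550) - 25428 = (-152 - 33550) - 25428 = -33702 - 25428 = -59130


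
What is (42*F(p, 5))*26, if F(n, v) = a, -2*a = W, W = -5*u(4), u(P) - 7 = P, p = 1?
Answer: 30030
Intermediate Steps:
u(P) = 7 + P
W = -55 (W = -5*(7 + 4) = -5*11 = -55)
a = 55/2 (a = -1/2*(-55) = 55/2 ≈ 27.500)
F(n, v) = 55/2
(42*F(p, 5))*26 = (42*(55/2))*26 = 1155*26 = 30030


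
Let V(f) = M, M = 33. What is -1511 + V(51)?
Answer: -1478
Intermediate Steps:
V(f) = 33
-1511 + V(51) = -1511 + 33 = -1478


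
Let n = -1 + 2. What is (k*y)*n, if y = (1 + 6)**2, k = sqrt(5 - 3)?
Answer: 49*sqrt(2) ≈ 69.297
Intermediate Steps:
n = 1
k = sqrt(2) ≈ 1.4142
y = 49 (y = 7**2 = 49)
(k*y)*n = (sqrt(2)*49)*1 = (49*sqrt(2))*1 = 49*sqrt(2)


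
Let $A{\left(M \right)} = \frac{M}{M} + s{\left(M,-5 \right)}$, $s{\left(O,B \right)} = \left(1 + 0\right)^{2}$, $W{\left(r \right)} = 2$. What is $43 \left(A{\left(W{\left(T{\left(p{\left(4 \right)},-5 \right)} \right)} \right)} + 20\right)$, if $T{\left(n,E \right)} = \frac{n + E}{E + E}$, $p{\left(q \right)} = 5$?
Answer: $946$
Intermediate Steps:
$T{\left(n,E \right)} = \frac{E + n}{2 E}$
$s{\left(O,B \right)} = 1$ ($s{\left(O,B \right)} = 1^{2} = 1$)
$A{\left(M \right)} = 2$ ($A{\left(M \right)} = \frac{M}{M} + 1 = 1 + 1 = 2$)
$43 \left(A{\left(W{\left(T{\left(p{\left(4 \right)},-5 \right)} \right)} \right)} + 20\right) = 43 \left(2 + 20\right) = 43 \cdot 22 = 946$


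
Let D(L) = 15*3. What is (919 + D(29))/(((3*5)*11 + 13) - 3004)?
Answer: -482/1413 ≈ -0.34112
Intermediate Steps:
D(L) = 45
(919 + D(29))/(((3*5)*11 + 13) - 3004) = (919 + 45)/(((3*5)*11 + 13) - 3004) = 964/((15*11 + 13) - 3004) = 964/((165 + 13) - 3004) = 964/(178 - 3004) = 964/(-2826) = 964*(-1/2826) = -482/1413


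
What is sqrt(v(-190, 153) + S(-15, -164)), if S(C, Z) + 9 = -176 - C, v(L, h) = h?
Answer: I*sqrt(17) ≈ 4.1231*I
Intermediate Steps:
S(C, Z) = -185 - C (S(C, Z) = -9 + (-176 - C) = -185 - C)
sqrt(v(-190, 153) + S(-15, -164)) = sqrt(153 + (-185 - 1*(-15))) = sqrt(153 + (-185 + 15)) = sqrt(153 - 170) = sqrt(-17) = I*sqrt(17)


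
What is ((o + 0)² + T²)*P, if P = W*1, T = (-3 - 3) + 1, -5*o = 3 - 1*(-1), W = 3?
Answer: 1923/25 ≈ 76.920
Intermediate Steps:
o = -⅘ (o = -(3 - 1*(-1))/5 = -(3 + 1)/5 = -⅕*4 = -⅘ ≈ -0.80000)
T = -5 (T = -6 + 1 = -5)
P = 3 (P = 3*1 = 3)
((o + 0)² + T²)*P = ((-⅘ + 0)² + (-5)²)*3 = ((-⅘)² + 25)*3 = (16/25 + 25)*3 = (641/25)*3 = 1923/25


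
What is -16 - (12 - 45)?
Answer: 17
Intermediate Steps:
-16 - (12 - 45) = -16 - 1*(-33) = -16 + 33 = 17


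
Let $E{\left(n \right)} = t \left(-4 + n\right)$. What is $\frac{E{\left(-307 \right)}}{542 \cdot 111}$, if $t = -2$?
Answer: $\frac{311}{30081} \approx 0.010339$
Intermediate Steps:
$E{\left(n \right)} = 8 - 2 n$ ($E{\left(n \right)} = - 2 \left(-4 + n\right) = 8 - 2 n$)
$\frac{E{\left(-307 \right)}}{542 \cdot 111} = \frac{8 - -614}{542 \cdot 111} = \frac{8 + 614}{60162} = 622 \cdot \frac{1}{60162} = \frac{311}{30081}$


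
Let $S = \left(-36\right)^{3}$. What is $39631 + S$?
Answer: $-7025$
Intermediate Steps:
$S = -46656$
$39631 + S = 39631 - 46656 = -7025$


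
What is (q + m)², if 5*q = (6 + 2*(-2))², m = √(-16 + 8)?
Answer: -184/25 + 16*I*√2/5 ≈ -7.36 + 4.5255*I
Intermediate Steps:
m = 2*I*√2 (m = √(-8) = 2*I*√2 ≈ 2.8284*I)
q = ⅘ (q = (6 + 2*(-2))²/5 = (6 - 4)²/5 = (⅕)*2² = (⅕)*4 = ⅘ ≈ 0.80000)
(q + m)² = (⅘ + 2*I*√2)²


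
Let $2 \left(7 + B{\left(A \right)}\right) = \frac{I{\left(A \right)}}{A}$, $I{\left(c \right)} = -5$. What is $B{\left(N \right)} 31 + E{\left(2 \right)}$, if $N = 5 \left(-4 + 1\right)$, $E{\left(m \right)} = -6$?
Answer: $- \frac{1307}{6} \approx -217.83$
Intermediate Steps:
$N = -15$ ($N = 5 \left(-3\right) = -15$)
$B{\left(A \right)} = -7 - \frac{5}{2 A}$ ($B{\left(A \right)} = -7 + \frac{\left(-5\right) \frac{1}{A}}{2} = -7 - \frac{5}{2 A}$)
$B{\left(N \right)} 31 + E{\left(2 \right)} = \left(-7 - \frac{5}{2 \left(-15\right)}\right) 31 - 6 = \left(-7 - - \frac{1}{6}\right) 31 - 6 = \left(-7 + \frac{1}{6}\right) 31 - 6 = \left(- \frac{41}{6}\right) 31 - 6 = - \frac{1271}{6} - 6 = - \frac{1307}{6}$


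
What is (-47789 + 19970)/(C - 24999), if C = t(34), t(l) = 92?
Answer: 27819/24907 ≈ 1.1169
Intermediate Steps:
C = 92
(-47789 + 19970)/(C - 24999) = (-47789 + 19970)/(92 - 24999) = -27819/(-24907) = -27819*(-1/24907) = 27819/24907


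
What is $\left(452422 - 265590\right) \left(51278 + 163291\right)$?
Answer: $40088355408$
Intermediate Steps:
$\left(452422 - 265590\right) \left(51278 + 163291\right) = \left(452422 - 265590\right) 214569 = 186832 \cdot 214569 = 40088355408$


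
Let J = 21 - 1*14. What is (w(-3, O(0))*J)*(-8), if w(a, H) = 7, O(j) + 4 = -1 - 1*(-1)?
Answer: -392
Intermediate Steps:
O(j) = -4 (O(j) = -4 + (-1 - 1*(-1)) = -4 + (-1 + 1) = -4 + 0 = -4)
J = 7 (J = 21 - 14 = 7)
(w(-3, O(0))*J)*(-8) = (7*7)*(-8) = 49*(-8) = -392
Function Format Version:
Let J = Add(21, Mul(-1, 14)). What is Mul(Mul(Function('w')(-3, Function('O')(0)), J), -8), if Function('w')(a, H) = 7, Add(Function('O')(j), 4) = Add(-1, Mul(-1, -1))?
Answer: -392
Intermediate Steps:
Function('O')(j) = -4 (Function('O')(j) = Add(-4, Add(-1, Mul(-1, -1))) = Add(-4, Add(-1, 1)) = Add(-4, 0) = -4)
J = 7 (J = Add(21, -14) = 7)
Mul(Mul(Function('w')(-3, Function('O')(0)), J), -8) = Mul(Mul(7, 7), -8) = Mul(49, -8) = -392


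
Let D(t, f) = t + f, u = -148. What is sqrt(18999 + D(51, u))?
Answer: sqrt(18902) ≈ 137.48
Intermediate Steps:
D(t, f) = f + t
sqrt(18999 + D(51, u)) = sqrt(18999 + (-148 + 51)) = sqrt(18999 - 97) = sqrt(18902)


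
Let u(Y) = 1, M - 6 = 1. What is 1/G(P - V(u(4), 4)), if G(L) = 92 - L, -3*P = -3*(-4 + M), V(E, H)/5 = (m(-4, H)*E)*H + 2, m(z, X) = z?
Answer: 1/19 ≈ 0.052632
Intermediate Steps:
M = 7 (M = 6 + 1 = 7)
V(E, H) = 10 - 20*E*H (V(E, H) = 5*((-4*E)*H + 2) = 5*(-4*E*H + 2) = 5*(2 - 4*E*H) = 10 - 20*E*H)
P = 3 (P = -(-1)*(-4 + 7) = -(-1)*3 = -⅓*(-9) = 3)
1/G(P - V(u(4), 4)) = 1/(92 - (3 - (10 - 20*1*4))) = 1/(92 - (3 - (10 - 80))) = 1/(92 - (3 - 1*(-70))) = 1/(92 - (3 + 70)) = 1/(92 - 1*73) = 1/(92 - 73) = 1/19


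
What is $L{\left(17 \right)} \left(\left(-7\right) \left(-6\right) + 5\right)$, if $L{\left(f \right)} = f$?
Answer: $799$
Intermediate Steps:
$L{\left(17 \right)} \left(\left(-7\right) \left(-6\right) + 5\right) = 17 \left(\left(-7\right) \left(-6\right) + 5\right) = 17 \left(42 + 5\right) = 17 \cdot 47 = 799$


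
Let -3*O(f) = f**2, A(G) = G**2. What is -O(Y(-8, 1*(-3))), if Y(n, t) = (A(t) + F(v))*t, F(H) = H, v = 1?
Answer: 300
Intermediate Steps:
Y(n, t) = t*(1 + t**2) (Y(n, t) = (t**2 + 1)*t = (1 + t**2)*t = t*(1 + t**2))
O(f) = -f**2/3
-O(Y(-8, 1*(-3))) = -(-1)*(1*(-3) + (1*(-3))**3)**2/3 = -(-1)*(-3 + (-3)**3)**2/3 = -(-1)*(-3 - 27)**2/3 = -(-1)*(-30)**2/3 = -(-1)*900/3 = -1*(-300) = 300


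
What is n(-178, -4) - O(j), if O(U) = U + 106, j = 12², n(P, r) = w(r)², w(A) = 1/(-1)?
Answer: -249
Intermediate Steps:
w(A) = -1
n(P, r) = 1 (n(P, r) = (-1)² = 1)
j = 144
O(U) = 106 + U
n(-178, -4) - O(j) = 1 - (106 + 144) = 1 - 1*250 = 1 - 250 = -249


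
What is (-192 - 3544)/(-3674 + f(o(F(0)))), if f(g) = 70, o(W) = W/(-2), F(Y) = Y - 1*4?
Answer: 934/901 ≈ 1.0366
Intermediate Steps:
F(Y) = -4 + Y (F(Y) = Y - 4 = -4 + Y)
o(W) = -W/2 (o(W) = W*(-½) = -W/2)
(-192 - 3544)/(-3674 + f(o(F(0)))) = (-192 - 3544)/(-3674 + 70) = -3736/(-3604) = -3736*(-1/3604) = 934/901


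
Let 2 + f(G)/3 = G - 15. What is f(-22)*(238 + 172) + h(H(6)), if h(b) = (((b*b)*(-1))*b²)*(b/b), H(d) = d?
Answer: -49266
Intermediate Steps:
f(G) = -51 + 3*G (f(G) = -6 + 3*(G - 15) = -6 + 3*(-15 + G) = -6 + (-45 + 3*G) = -51 + 3*G)
h(b) = -b⁴ (h(b) = ((b²*(-1))*b²)*1 = ((-b²)*b²)*1 = -b⁴*1 = -b⁴)
f(-22)*(238 + 172) + h(H(6)) = (-51 + 3*(-22))*(238 + 172) - 1*6⁴ = (-51 - 66)*410 - 1*1296 = -117*410 - 1296 = -47970 - 1296 = -49266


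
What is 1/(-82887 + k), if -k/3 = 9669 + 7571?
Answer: -1/134607 ≈ -7.4290e-6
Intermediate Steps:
k = -51720 (k = -3*(9669 + 7571) = -3*17240 = -51720)
1/(-82887 + k) = 1/(-82887 - 51720) = 1/(-134607) = -1/134607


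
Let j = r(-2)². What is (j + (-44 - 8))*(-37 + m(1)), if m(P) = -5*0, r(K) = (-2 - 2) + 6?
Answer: 1776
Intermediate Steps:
r(K) = 2 (r(K) = -4 + 6 = 2)
m(P) = 0
j = 4 (j = 2² = 4)
(j + (-44 - 8))*(-37 + m(1)) = (4 + (-44 - 8))*(-37 + 0) = (4 - 52)*(-37) = -48*(-37) = 1776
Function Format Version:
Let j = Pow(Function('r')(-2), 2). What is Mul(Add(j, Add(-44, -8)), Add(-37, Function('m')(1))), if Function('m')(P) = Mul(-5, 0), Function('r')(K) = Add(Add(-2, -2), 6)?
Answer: 1776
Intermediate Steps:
Function('r')(K) = 2 (Function('r')(K) = Add(-4, 6) = 2)
Function('m')(P) = 0
j = 4 (j = Pow(2, 2) = 4)
Mul(Add(j, Add(-44, -8)), Add(-37, Function('m')(1))) = Mul(Add(4, Add(-44, -8)), Add(-37, 0)) = Mul(Add(4, -52), -37) = Mul(-48, -37) = 1776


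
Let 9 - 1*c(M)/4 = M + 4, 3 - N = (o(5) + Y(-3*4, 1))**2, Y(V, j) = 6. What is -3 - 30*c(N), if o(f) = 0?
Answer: -4563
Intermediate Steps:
N = -33 (N = 3 - (0 + 6)**2 = 3 - 1*6**2 = 3 - 1*36 = 3 - 36 = -33)
c(M) = 20 - 4*M (c(M) = 36 - 4*(M + 4) = 36 - 4*(4 + M) = 36 + (-16 - 4*M) = 20 - 4*M)
-3 - 30*c(N) = -3 - 30*(20 - 4*(-33)) = -3 - 30*(20 + 132) = -3 - 30*152 = -3 - 4560 = -4563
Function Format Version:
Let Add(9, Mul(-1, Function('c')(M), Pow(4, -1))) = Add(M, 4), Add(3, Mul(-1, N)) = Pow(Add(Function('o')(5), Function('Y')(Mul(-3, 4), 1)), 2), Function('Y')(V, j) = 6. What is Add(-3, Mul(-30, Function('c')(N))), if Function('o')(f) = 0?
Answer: -4563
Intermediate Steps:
N = -33 (N = Add(3, Mul(-1, Pow(Add(0, 6), 2))) = Add(3, Mul(-1, Pow(6, 2))) = Add(3, Mul(-1, 36)) = Add(3, -36) = -33)
Function('c')(M) = Add(20, Mul(-4, M)) (Function('c')(M) = Add(36, Mul(-4, Add(M, 4))) = Add(36, Mul(-4, Add(4, M))) = Add(36, Add(-16, Mul(-4, M))) = Add(20, Mul(-4, M)))
Add(-3, Mul(-30, Function('c')(N))) = Add(-3, Mul(-30, Add(20, Mul(-4, -33)))) = Add(-3, Mul(-30, Add(20, 132))) = Add(-3, Mul(-30, 152)) = Add(-3, -4560) = -4563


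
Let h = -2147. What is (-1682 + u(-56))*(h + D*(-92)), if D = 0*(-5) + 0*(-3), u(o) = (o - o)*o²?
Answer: 3611254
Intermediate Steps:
u(o) = 0 (u(o) = 0*o² = 0)
D = 0 (D = 0 + 0 = 0)
(-1682 + u(-56))*(h + D*(-92)) = (-1682 + 0)*(-2147 + 0*(-92)) = -1682*(-2147 + 0) = -1682*(-2147) = 3611254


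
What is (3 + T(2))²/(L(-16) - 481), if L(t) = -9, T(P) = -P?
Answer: -1/490 ≈ -0.0020408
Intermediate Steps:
(3 + T(2))²/(L(-16) - 481) = (3 - 1*2)²/(-9 - 481) = (3 - 2)²/(-490) = 1²*(-1/490) = 1*(-1/490) = -1/490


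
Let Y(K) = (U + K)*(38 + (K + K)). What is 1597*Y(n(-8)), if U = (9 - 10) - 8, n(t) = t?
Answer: -597278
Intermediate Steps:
U = -9 (U = -1 - 8 = -9)
Y(K) = (-9 + K)*(38 + 2*K) (Y(K) = (-9 + K)*(38 + (K + K)) = (-9 + K)*(38 + 2*K))
1597*Y(n(-8)) = 1597*(-342 + 2*(-8)² + 20*(-8)) = 1597*(-342 + 2*64 - 160) = 1597*(-342 + 128 - 160) = 1597*(-374) = -597278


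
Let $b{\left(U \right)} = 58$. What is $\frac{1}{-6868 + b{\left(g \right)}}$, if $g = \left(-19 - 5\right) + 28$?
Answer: $- \frac{1}{6810} \approx -0.00014684$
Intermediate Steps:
$g = 4$ ($g = -24 + 28 = 4$)
$\frac{1}{-6868 + b{\left(g \right)}} = \frac{1}{-6868 + 58} = \frac{1}{-6810} = - \frac{1}{6810}$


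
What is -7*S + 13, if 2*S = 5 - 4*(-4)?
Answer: -121/2 ≈ -60.500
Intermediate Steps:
S = 21/2 (S = (5 - 4*(-4))/2 = (5 + 16)/2 = (½)*21 = 21/2 ≈ 10.500)
-7*S + 13 = -7*21/2 + 13 = -147/2 + 13 = -121/2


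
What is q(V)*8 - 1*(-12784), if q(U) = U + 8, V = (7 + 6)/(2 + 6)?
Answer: 12861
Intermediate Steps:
V = 13/8 ≈ 1.6250
q(U) = 8 + U
q(V)*8 - 1*(-12784) = (8 + 13/8)*8 - 1*(-12784) = (77/8)*8 + 12784 = 77 + 12784 = 12861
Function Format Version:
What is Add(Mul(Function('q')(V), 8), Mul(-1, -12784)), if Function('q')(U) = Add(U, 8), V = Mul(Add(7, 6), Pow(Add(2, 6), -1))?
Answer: 12861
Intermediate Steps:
V = Rational(13, 8) (V = Mul(13, Pow(8, -1)) = Mul(13, Rational(1, 8)) = Rational(13, 8) ≈ 1.6250)
Function('q')(U) = Add(8, U)
Add(Mul(Function('q')(V), 8), Mul(-1, -12784)) = Add(Mul(Add(8, Rational(13, 8)), 8), Mul(-1, -12784)) = Add(Mul(Rational(77, 8), 8), 12784) = Add(77, 12784) = 12861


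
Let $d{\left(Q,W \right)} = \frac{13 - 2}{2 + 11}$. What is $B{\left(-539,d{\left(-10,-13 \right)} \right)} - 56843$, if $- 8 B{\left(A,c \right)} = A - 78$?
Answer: $- \frac{454127}{8} \approx -56766.0$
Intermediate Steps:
$d{\left(Q,W \right)} = \frac{11}{13}$
$B{\left(A,c \right)} = \frac{39}{4} - \frac{A}{8}$ ($B{\left(A,c \right)} = - \frac{A - 78}{8} = - \frac{-78 + A}{8} = \frac{39}{4} - \frac{A}{8}$)
$B{\left(-539,d{\left(-10,-13 \right)} \right)} - 56843 = \left(\frac{39}{4} - - \frac{539}{8}\right) - 56843 = \left(\frac{39}{4} + \frac{539}{8}\right) - 56843 = \frac{617}{8} - 56843 = - \frac{454127}{8}$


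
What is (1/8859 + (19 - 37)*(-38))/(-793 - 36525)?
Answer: -6059557/330600162 ≈ -0.018329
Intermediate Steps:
(1/8859 + (19 - 37)*(-38))/(-793 - 36525) = (1/8859 - 18*(-38))/(-37318) = (1/8859 + 684)*(-1/37318) = (6059557/8859)*(-1/37318) = -6059557/330600162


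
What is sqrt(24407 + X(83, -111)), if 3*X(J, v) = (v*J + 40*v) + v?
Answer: sqrt(19819) ≈ 140.78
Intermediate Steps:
X(J, v) = 41*v/3 + J*v/3 (X(J, v) = ((v*J + 40*v) + v)/3 = ((J*v + 40*v) + v)/3 = ((40*v + J*v) + v)/3 = (41*v + J*v)/3 = 41*v/3 + J*v/3)
sqrt(24407 + X(83, -111)) = sqrt(24407 + (1/3)*(-111)*(41 + 83)) = sqrt(24407 + (1/3)*(-111)*124) = sqrt(24407 - 4588) = sqrt(19819)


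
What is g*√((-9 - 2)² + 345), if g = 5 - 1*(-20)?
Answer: 25*√466 ≈ 539.68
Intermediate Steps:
g = 25 (g = 5 + 20 = 25)
g*√((-9 - 2)² + 345) = 25*√((-9 - 2)² + 345) = 25*√((-11)² + 345) = 25*√(121 + 345) = 25*√466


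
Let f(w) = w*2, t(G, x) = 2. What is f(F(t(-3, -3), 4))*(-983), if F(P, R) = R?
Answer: -7864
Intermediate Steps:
f(w) = 2*w
f(F(t(-3, -3), 4))*(-983) = (2*4)*(-983) = 8*(-983) = -7864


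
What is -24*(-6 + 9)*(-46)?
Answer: 3312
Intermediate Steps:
-24*(-6 + 9)*(-46) = -24*3*(-46) = -72*(-46) = 3312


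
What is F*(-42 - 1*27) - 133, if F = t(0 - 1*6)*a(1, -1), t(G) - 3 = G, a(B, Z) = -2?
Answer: -547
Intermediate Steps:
t(G) = 3 + G
F = 6 (F = (3 + (0 - 1*6))*(-2) = (3 + (0 - 6))*(-2) = (3 - 6)*(-2) = -3*(-2) = 6)
F*(-42 - 1*27) - 133 = 6*(-42 - 1*27) - 133 = 6*(-42 - 27) - 133 = 6*(-69) - 133 = -414 - 133 = -547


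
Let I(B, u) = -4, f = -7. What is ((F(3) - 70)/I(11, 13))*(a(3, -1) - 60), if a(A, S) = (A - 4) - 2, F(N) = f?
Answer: -4851/4 ≈ -1212.8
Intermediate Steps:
F(N) = -7
a(A, S) = -6 + A (a(A, S) = (-4 + A) - 2 = -6 + A)
((F(3) - 70)/I(11, 13))*(a(3, -1) - 60) = ((-7 - 70)/(-4))*((-6 + 3) - 60) = (-77*(-¼))*(-3 - 60) = (77/4)*(-63) = -4851/4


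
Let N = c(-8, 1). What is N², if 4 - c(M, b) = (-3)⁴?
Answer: 5929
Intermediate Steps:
c(M, b) = -77 (c(M, b) = 4 - 1*(-3)⁴ = 4 - 1*81 = 4 - 81 = -77)
N = -77
N² = (-77)² = 5929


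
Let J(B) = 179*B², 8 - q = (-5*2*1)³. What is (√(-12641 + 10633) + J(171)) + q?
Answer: 5235147 + 2*I*√502 ≈ 5.2351e+6 + 44.811*I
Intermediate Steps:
q = 1008 (q = 8 - (-5*2*1)³ = 8 - (-10*1)³ = 8 - 1*(-10)³ = 8 - 1*(-1000) = 8 + 1000 = 1008)
(√(-12641 + 10633) + J(171)) + q = (√(-12641 + 10633) + 179*171²) + 1008 = (√(-2008) + 179*29241) + 1008 = (2*I*√502 + 5234139) + 1008 = (5234139 + 2*I*√502) + 1008 = 5235147 + 2*I*√502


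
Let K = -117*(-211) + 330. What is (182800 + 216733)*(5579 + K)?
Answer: 12224111668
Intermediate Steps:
K = 25017 (K = 24687 + 330 = 25017)
(182800 + 216733)*(5579 + K) = (182800 + 216733)*(5579 + 25017) = 399533*30596 = 12224111668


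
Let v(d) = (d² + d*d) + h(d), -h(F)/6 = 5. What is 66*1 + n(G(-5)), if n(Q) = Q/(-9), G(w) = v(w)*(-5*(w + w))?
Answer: -406/9 ≈ -45.111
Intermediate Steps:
h(F) = -30 (h(F) = -6*5 = -30)
v(d) = -30 + 2*d² (v(d) = (d² + d*d) - 30 = (d² + d²) - 30 = 2*d² - 30 = -30 + 2*d²)
G(w) = -10*w*(-30 + 2*w²) (G(w) = (-30 + 2*w²)*(-5*(w + w)) = (-30 + 2*w²)*(-10*w) = -10*w*(-30 + 2*w²))
n(Q) = -Q/9 (n(Q) = Q*(-⅑) = -Q/9)
66*1 + n(G(-5)) = 66*1 - 20*(-5)*(15 - 1*(-5)²)/9 = 66 - 20*(-5)*(15 - 1*25)/9 = 66 - 20*(-5)*(15 - 25)/9 = 66 - 20*(-5)*(-10)/9 = 66 - ⅑*1000 = 66 - 1000/9 = -406/9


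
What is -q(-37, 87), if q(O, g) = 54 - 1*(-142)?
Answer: -196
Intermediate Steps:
q(O, g) = 196 (q(O, g) = 54 + 142 = 196)
-q(-37, 87) = -1*196 = -196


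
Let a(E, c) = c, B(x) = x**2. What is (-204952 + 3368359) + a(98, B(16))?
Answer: 3163663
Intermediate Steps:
(-204952 + 3368359) + a(98, B(16)) = (-204952 + 3368359) + 16**2 = 3163407 + 256 = 3163663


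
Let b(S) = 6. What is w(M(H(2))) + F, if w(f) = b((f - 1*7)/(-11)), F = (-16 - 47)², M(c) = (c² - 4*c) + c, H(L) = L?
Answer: 3975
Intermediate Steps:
M(c) = c² - 3*c
F = 3969 (F = (-63)² = 3969)
w(f) = 6
w(M(H(2))) + F = 6 + 3969 = 3975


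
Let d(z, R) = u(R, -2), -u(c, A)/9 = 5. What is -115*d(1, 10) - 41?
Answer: 5134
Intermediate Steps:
u(c, A) = -45 (u(c, A) = -9*5 = -45)
d(z, R) = -45
-115*d(1, 10) - 41 = -115*(-45) - 41 = 5175 - 41 = 5134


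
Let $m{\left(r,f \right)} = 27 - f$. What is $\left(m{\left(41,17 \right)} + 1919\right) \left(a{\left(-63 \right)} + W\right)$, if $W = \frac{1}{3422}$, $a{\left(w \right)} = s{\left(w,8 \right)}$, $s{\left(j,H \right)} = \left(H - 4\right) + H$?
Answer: $\frac{79214385}{3422} \approx 23149.0$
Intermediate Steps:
$s{\left(j,H \right)} = -4 + 2 H$ ($s{\left(j,H \right)} = \left(-4 + H\right) + H = -4 + 2 H$)
$a{\left(w \right)} = 12$ ($a{\left(w \right)} = -4 + 2 \cdot 8 = -4 + 16 = 12$)
$W = \frac{1}{3422} \approx 0.00029223$
$\left(m{\left(41,17 \right)} + 1919\right) \left(a{\left(-63 \right)} + W\right) = \left(\left(27 - 17\right) + 1919\right) \left(12 + \frac{1}{3422}\right) = \left(\left(27 - 17\right) + 1919\right) \frac{41065}{3422} = \left(10 + 1919\right) \frac{41065}{3422} = 1929 \cdot \frac{41065}{3422} = \frac{79214385}{3422}$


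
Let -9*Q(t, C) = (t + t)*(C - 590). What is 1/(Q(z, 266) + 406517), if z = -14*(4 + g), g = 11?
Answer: 1/391397 ≈ 2.5549e-6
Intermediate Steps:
z = -210 (z = -14*(4 + 11) = -14*15 = -210)
Q(t, C) = -2*t*(-590 + C)/9 (Q(t, C) = -(t + t)*(C - 590)/9 = -2*t*(-590 + C)/9)
1/(Q(z, 266) + 406517) = 1/((2/9)*(-210)*(590 - 1*266) + 406517) = 1/((2/9)*(-210)*(590 - 266) + 406517) = 1/((2/9)*(-210)*324 + 406517) = 1/(-15120 + 406517) = 1/391397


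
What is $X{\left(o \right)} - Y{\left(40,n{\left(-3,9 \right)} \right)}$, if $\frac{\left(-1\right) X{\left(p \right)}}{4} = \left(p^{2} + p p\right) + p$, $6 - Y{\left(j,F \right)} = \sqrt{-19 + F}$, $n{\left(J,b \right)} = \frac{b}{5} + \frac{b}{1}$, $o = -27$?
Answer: $-5730 + \frac{i \sqrt{205}}{5} \approx -5730.0 + 2.8636 i$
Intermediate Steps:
$n{\left(J,b \right)} = \frac{6 b}{5}$ ($n{\left(J,b \right)} = b \frac{1}{5} + b 1 = \frac{b}{5} + b = \frac{6 b}{5}$)
$Y{\left(j,F \right)} = 6 - \sqrt{-19 + F}$
$X{\left(p \right)} = - 8 p^{2} - 4 p$ ($X{\left(p \right)} = - 4 \left(\left(p^{2} + p p\right) + p\right) = - 4 \left(\left(p^{2} + p^{2}\right) + p\right) = - 4 \left(2 p^{2} + p\right) = - 4 \left(p + 2 p^{2}\right) = - 8 p^{2} - 4 p$)
$X{\left(o \right)} - Y{\left(40,n{\left(-3,9 \right)} \right)} = \left(-4\right) \left(-27\right) \left(1 + 2 \left(-27\right)\right) - \left(6 - \sqrt{-19 + \frac{6}{5} \cdot 9}\right) = \left(-4\right) \left(-27\right) \left(1 - 54\right) - \left(6 - \sqrt{-19 + \frac{54}{5}}\right) = \left(-4\right) \left(-27\right) \left(-53\right) - \left(6 - \sqrt{- \frac{41}{5}}\right) = -5724 - \left(6 - \frac{i \sqrt{205}}{5}\right) = -5730 + \frac{i \sqrt{205}}{5}$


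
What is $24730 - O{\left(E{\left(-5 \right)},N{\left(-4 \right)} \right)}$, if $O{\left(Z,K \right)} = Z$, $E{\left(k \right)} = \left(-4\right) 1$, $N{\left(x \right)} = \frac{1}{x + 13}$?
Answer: $24734$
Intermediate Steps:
$N{\left(x \right)} = \frac{1}{13 + x}$
$E{\left(k \right)} = -4$
$24730 - O{\left(E{\left(-5 \right)},N{\left(-4 \right)} \right)} = 24730 - -4 = 24730 + 4 = 24734$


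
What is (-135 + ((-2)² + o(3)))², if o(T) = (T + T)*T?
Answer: 12769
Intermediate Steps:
o(T) = 2*T² (o(T) = (2*T)*T = 2*T²)
(-135 + ((-2)² + o(3)))² = (-135 + ((-2)² + 2*3²))² = (-135 + (4 + 2*9))² = (-135 + (4 + 18))² = (-135 + 22)² = (-113)² = 12769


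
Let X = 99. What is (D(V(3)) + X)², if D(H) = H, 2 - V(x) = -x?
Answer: 10816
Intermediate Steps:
V(x) = 2 + x (V(x) = 2 - (-1)*x = 2 + x)
(D(V(3)) + X)² = ((2 + 3) + 99)² = (5 + 99)² = 104² = 10816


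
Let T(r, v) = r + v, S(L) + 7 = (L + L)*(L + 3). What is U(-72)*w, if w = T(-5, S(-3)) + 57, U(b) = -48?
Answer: -2160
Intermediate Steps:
S(L) = -7 + 2*L*(3 + L) (S(L) = -7 + (L + L)*(L + 3) = -7 + (2*L)*(3 + L) = -7 + 2*L*(3 + L))
w = 45 (w = (-5 + (-7 + 2*(-3)² + 6*(-3))) + 57 = (-5 + (-7 + 2*9 - 18)) + 57 = (-5 + (-7 + 18 - 18)) + 57 = (-5 - 7) + 57 = -12 + 57 = 45)
U(-72)*w = -48*45 = -2160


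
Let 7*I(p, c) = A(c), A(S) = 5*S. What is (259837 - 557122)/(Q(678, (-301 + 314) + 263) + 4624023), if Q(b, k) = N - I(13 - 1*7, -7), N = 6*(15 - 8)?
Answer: -59457/924814 ≈ -0.064291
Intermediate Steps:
I(p, c) = 5*c/7 (I(p, c) = (5*c)/7 = 5*c/7)
N = 42 (N = 6*7 = 42)
Q(b, k) = 47 (Q(b, k) = 42 - 5*(-7)/7 = 42 - 1*(-5) = 42 + 5 = 47)
(259837 - 557122)/(Q(678, (-301 + 314) + 263) + 4624023) = (259837 - 557122)/(47 + 4624023) = -297285/4624070 = -297285*1/4624070 = -59457/924814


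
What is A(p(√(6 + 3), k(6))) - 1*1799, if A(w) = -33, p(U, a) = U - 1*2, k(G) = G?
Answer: -1832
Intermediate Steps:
p(U, a) = -2 + U (p(U, a) = U - 2 = -2 + U)
A(p(√(6 + 3), k(6))) - 1*1799 = -33 - 1*1799 = -33 - 1799 = -1832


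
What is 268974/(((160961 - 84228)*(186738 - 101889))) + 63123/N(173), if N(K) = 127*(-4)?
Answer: -136991978561733/1102481635012 ≈ -124.26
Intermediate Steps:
N(K) = -508
268974/(((160961 - 84228)*(186738 - 101889))) + 63123/N(173) = 268974/(((160961 - 84228)*(186738 - 101889))) + 63123/(-508) = 268974/((76733*84849)) + 63123*(-1/508) = 268974/6510718317 - 63123/508 = 268974*(1/6510718317) - 63123/508 = 89658/2170239439 - 63123/508 = -136991978561733/1102481635012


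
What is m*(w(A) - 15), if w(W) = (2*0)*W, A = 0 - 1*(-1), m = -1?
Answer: 15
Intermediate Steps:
A = 1 (A = 0 + 1 = 1)
w(W) = 0 (w(W) = 0*W = 0)
m*(w(A) - 15) = -(0 - 15) = -1*(-15) = 15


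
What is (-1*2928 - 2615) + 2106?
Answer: -3437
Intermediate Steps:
(-1*2928 - 2615) + 2106 = (-2928 - 2615) + 2106 = -5543 + 2106 = -3437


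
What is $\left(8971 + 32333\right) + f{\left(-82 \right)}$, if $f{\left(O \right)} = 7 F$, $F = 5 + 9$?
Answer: $41402$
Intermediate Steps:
$F = 14$
$f{\left(O \right)} = 98$ ($f{\left(O \right)} = 7 \cdot 14 = 98$)
$\left(8971 + 32333\right) + f{\left(-82 \right)} = \left(8971 + 32333\right) + 98 = 41304 + 98 = 41402$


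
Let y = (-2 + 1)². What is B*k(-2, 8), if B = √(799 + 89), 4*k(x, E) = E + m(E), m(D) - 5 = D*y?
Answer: 21*√222/2 ≈ 156.45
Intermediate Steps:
y = 1 (y = (-1)² = 1)
m(D) = 5 + D (m(D) = 5 + D*1 = 5 + D)
k(x, E) = 5/4 + E/2 (k(x, E) = (E + (5 + E))/4 = (5 + 2*E)/4 = 5/4 + E/2)
B = 2*√222 (B = √888 = 2*√222 ≈ 29.799)
B*k(-2, 8) = (2*√222)*(5/4 + (½)*8) = (2*√222)*(5/4 + 4) = (2*√222)*(21/4) = 21*√222/2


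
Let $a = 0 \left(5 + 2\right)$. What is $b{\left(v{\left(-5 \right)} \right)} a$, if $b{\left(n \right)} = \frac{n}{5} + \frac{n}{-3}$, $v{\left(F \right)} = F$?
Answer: $0$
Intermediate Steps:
$a = 0$ ($a = 0 \cdot 7 = 0$)
$b{\left(n \right)} = - \frac{2 n}{15}$ ($b{\left(n \right)} = n \frac{1}{5} + n \left(- \frac{1}{3}\right) = \frac{n}{5} - \frac{n}{3} = - \frac{2 n}{15}$)
$b{\left(v{\left(-5 \right)} \right)} a = \left(- \frac{2}{15}\right) \left(-5\right) 0 = \frac{2}{3} \cdot 0 = 0$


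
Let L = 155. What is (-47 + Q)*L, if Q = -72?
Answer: -18445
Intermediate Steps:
(-47 + Q)*L = (-47 - 72)*155 = -119*155 = -18445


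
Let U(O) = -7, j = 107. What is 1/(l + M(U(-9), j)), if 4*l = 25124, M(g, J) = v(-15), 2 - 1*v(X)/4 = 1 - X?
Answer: 1/6225 ≈ 0.00016064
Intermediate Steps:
v(X) = 4 + 4*X (v(X) = 8 - 4*(1 - X) = 8 + (-4 + 4*X) = 4 + 4*X)
M(g, J) = -56 (M(g, J) = 4 + 4*(-15) = 4 - 60 = -56)
l = 6281 (l = (1/4)*25124 = 6281)
1/(l + M(U(-9), j)) = 1/(6281 - 56) = 1/6225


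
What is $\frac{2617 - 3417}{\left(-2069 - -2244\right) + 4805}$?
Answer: $- \frac{40}{249} \approx -0.16064$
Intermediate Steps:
$\frac{2617 - 3417}{\left(-2069 - -2244\right) + 4805} = - \frac{800}{\left(-2069 + 2244\right) + 4805} = - \frac{800}{175 + 4805} = - \frac{800}{4980} = \left(-800\right) \frac{1}{4980} = - \frac{40}{249}$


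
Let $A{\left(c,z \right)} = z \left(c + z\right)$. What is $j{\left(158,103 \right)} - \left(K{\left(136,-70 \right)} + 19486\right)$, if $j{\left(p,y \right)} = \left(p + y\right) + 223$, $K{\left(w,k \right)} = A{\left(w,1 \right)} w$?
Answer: $-37634$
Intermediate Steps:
$K{\left(w,k \right)} = w \left(1 + w\right)$ ($K{\left(w,k \right)} = 1 \left(w + 1\right) w = 1 \left(1 + w\right) w = \left(1 + w\right) w = w \left(1 + w\right)$)
$j{\left(p,y \right)} = 223 + p + y$
$j{\left(158,103 \right)} - \left(K{\left(136,-70 \right)} + 19486\right) = \left(223 + 158 + 103\right) - \left(136 \left(1 + 136\right) + 19486\right) = 484 - \left(136 \cdot 137 + 19486\right) = 484 - \left(18632 + 19486\right) = 484 - 38118 = -37634$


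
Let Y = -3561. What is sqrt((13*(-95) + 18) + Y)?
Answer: I*sqrt(4778) ≈ 69.123*I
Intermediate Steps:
sqrt((13*(-95) + 18) + Y) = sqrt((13*(-95) + 18) - 3561) = sqrt((-1235 + 18) - 3561) = sqrt(-1217 - 3561) = sqrt(-4778) = I*sqrt(4778)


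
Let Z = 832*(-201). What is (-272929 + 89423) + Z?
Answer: -350738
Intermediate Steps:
Z = -167232
(-272929 + 89423) + Z = (-272929 + 89423) - 167232 = -183506 - 167232 = -350738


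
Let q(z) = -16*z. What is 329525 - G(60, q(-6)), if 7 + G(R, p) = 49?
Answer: 329483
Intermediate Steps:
G(R, p) = 42 (G(R, p) = -7 + 49 = 42)
329525 - G(60, q(-6)) = 329525 - 1*42 = 329525 - 42 = 329483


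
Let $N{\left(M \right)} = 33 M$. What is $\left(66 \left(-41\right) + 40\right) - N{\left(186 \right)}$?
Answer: $-8804$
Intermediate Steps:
$\left(66 \left(-41\right) + 40\right) - N{\left(186 \right)} = \left(66 \left(-41\right) + 40\right) - 33 \cdot 186 = \left(-2706 + 40\right) - 6138 = -2666 - 6138 = -8804$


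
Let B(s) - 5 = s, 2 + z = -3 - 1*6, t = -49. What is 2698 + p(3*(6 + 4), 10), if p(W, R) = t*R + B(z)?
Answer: 2202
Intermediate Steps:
z = -11 (z = -2 + (-3 - 1*6) = -2 + (-3 - 6) = -2 - 9 = -11)
B(s) = 5 + s
p(W, R) = -6 - 49*R (p(W, R) = -49*R + (5 - 11) = -49*R - 6 = -6 - 49*R)
2698 + p(3*(6 + 4), 10) = 2698 + (-6 - 49*10) = 2698 + (-6 - 490) = 2698 - 496 = 2202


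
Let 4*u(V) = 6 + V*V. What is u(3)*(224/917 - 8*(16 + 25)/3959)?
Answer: 313950/518629 ≈ 0.60535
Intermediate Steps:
u(V) = 3/2 + V²/4 (u(V) = (6 + V*V)/4 = (6 + V²)/4 = 3/2 + V²/4)
u(3)*(224/917 - 8*(16 + 25)/3959) = (3/2 + (¼)*3²)*(224/917 - 8*(16 + 25)/3959) = (3/2 + (¼)*9)*(224*(1/917) - 8*41*(1/3959)) = (3/2 + 9/4)*(32/131 - 328*1/3959) = 15*(32/131 - 328/3959)/4 = (15/4)*(83720/518629) = 313950/518629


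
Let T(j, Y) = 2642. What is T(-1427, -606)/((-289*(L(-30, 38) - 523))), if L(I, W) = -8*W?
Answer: 2642/239003 ≈ 0.011054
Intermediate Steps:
T(-1427, -606)/((-289*(L(-30, 38) - 523))) = 2642/((-289*(-8*38 - 523))) = 2642/((-289*(-304 - 523))) = 2642/((-289*(-827))) = 2642/239003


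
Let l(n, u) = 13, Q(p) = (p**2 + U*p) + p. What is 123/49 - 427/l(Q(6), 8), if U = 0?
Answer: -19324/637 ≈ -30.336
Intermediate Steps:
Q(p) = p + p**2 (Q(p) = (p**2 + 0*p) + p = (p**2 + 0) + p = p**2 + p = p + p**2)
123/49 - 427/l(Q(6), 8) = 123/49 - 427/13 = -19324/637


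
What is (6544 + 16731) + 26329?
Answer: 49604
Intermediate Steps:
(6544 + 16731) + 26329 = 23275 + 26329 = 49604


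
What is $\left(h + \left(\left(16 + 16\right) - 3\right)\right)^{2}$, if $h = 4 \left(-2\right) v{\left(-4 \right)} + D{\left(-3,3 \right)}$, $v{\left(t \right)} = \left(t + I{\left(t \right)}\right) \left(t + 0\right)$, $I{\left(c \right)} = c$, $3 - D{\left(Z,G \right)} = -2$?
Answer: $49284$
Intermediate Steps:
$D{\left(Z,G \right)} = 5$ ($D{\left(Z,G \right)} = 3 - -2 = 3 + 2 = 5$)
$v{\left(t \right)} = 2 t^{2}$ ($v{\left(t \right)} = \left(t + t\right) \left(t + 0\right) = 2 t t = 2 t^{2}$)
$h = -251$ ($h = 4 \left(-2\right) 2 \left(-4\right)^{2} + 5 = - 8 \cdot 2 \cdot 16 + 5 = \left(-8\right) 32 + 5 = -256 + 5 = -251$)
$\left(h + \left(\left(16 + 16\right) - 3\right)\right)^{2} = \left(-251 + \left(\left(16 + 16\right) - 3\right)\right)^{2} = \left(-251 + \left(32 - 3\right)\right)^{2} = \left(-251 + 29\right)^{2} = \left(-222\right)^{2} = 49284$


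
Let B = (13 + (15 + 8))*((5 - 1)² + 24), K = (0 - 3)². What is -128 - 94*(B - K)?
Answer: -134642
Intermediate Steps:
K = 9 (K = (-3)² = 9)
B = 1440 (B = (13 + 23)*(4² + 24) = 36*(16 + 24) = 36*40 = 1440)
-128 - 94*(B - K) = -128 - 94*(1440 - 1*9) = -128 - 94*(1440 - 9) = -128 - 94*1431 = -128 - 134514 = -134642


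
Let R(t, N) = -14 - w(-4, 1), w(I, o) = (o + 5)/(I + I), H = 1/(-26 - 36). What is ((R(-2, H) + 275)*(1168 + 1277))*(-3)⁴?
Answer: 207353115/4 ≈ 5.1838e+7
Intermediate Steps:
H = -1/62 (H = 1/(-62) = -1/62 ≈ -0.016129)
w(I, o) = (5 + o)/(2*I) (w(I, o) = (5 + o)/((2*I)) = (5 + o)*(1/(2*I)) = (5 + o)/(2*I))
R(t, N) = -53/4 (R(t, N) = -14 - (5 + 1)/(2*(-4)) = -14 - (-1)*6/(2*4) = -14 - 1*(-¾) = -14 + ¾ = -53/4)
((R(-2, H) + 275)*(1168 + 1277))*(-3)⁴ = ((-53/4 + 275)*(1168 + 1277))*(-3)⁴ = ((1047/4)*2445)*81 = (2559915/4)*81 = 207353115/4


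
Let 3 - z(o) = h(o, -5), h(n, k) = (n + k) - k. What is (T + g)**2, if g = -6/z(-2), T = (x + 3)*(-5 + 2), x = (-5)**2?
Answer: 181476/25 ≈ 7259.0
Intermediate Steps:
h(n, k) = n (h(n, k) = (k + n) - k = n)
z(o) = 3 - o
x = 25
T = -84 (T = (25 + 3)*(-5 + 2) = 28*(-3) = -84)
g = -6/5 (g = -6/(3 - 1*(-2)) = -6/(3 + 2) = -6/5 ≈ -1.2000)
(T + g)**2 = (-84 - 6/5)**2 = (-426/5)**2 = 181476/25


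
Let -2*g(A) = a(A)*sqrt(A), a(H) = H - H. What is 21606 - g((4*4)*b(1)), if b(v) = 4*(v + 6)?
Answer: 21606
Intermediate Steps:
a(H) = 0
b(v) = 24 + 4*v (b(v) = 4*(6 + v) = 24 + 4*v)
g(A) = 0 (g(A) = -0*sqrt(A) = -1/2*0 = 0)
21606 - g((4*4)*b(1)) = 21606 - 1*0 = 21606 + 0 = 21606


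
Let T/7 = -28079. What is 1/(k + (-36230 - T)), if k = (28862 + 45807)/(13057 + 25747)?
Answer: 38804/6221248361 ≈ 6.2373e-6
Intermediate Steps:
T = -196553 (T = 7*(-28079) = -196553)
k = 74669/38804 ≈ 1.9243
1/(k + (-36230 - T)) = 1/(74669/38804 + (-36230 - 1*(-196553))) = 1/(74669/38804 + (-36230 + 196553)) = 1/(74669/38804 + 160323) = 1/(6221248361/38804) = 38804/6221248361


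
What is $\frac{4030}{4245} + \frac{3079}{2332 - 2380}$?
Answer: $- \frac{858461}{13584} \approx -63.196$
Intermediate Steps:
$\frac{4030}{4245} + \frac{3079}{2332 - 2380} = 4030 \cdot \frac{1}{4245} + \frac{3079}{-48} = \frac{806}{849} + 3079 \left(- \frac{1}{48}\right) = \frac{806}{849} - \frac{3079}{48} = - \frac{858461}{13584}$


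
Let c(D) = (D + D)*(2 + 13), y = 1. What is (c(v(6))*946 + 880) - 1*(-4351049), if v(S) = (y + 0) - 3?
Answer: 4295169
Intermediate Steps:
v(S) = -2 (v(S) = (1 + 0) - 3 = 1 - 3 = -2)
c(D) = 30*D (c(D) = (2*D)*15 = 30*D)
(c(v(6))*946 + 880) - 1*(-4351049) = ((30*(-2))*946 + 880) - 1*(-4351049) = (-60*946 + 880) + 4351049 = (-56760 + 880) + 4351049 = -55880 + 4351049 = 4295169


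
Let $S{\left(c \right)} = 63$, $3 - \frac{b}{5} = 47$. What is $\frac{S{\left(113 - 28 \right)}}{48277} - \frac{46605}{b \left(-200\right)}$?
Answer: $- \frac{449435517}{424837600} \approx -1.0579$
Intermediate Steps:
$b = -220$ ($b = 15 - 235 = -220$)
$\frac{S{\left(113 - 28 \right)}}{48277} - \frac{46605}{b \left(-200\right)} = \frac{63}{48277} - \frac{46605}{\left(-220\right) \left(-200\right)} = 63 \cdot \frac{1}{48277} - \frac{46605}{44000} = \frac{63}{48277} - \frac{9321}{8800} = - \frac{449435517}{424837600}$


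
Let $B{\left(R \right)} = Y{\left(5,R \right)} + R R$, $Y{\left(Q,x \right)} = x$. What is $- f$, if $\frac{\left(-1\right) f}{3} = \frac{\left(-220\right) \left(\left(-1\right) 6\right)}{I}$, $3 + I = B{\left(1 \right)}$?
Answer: $-3960$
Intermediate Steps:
$B{\left(R \right)} = R + R^{2}$ ($B{\left(R \right)} = R + R R = R + R^{2}$)
$I = -1$ ($I = -3 + 1 \left(1 + 1\right) = -3 + 1 \cdot 2 = -3 + 2 = -1$)
$f = 3960$ ($f = - 3 \frac{\left(-220\right) \left(\left(-1\right) 6\right)}{-1} = - 3 \left(-220\right) \left(-6\right) \left(-1\right) = - 3 \cdot 1320 \left(-1\right) = \left(-3\right) \left(-1320\right) = 3960$)
$- f = \left(-1\right) 3960 = -3960$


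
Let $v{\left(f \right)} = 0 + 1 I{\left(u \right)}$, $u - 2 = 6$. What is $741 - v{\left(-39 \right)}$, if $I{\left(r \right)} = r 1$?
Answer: $733$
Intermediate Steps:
$u = 8$ ($u = 2 + 6 = 8$)
$I{\left(r \right)} = r$
$v{\left(f \right)} = 8$ ($v{\left(f \right)} = 0 + 1 \cdot 8 = 0 + 8 = 8$)
$741 - v{\left(-39 \right)} = 741 - 8 = 733$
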